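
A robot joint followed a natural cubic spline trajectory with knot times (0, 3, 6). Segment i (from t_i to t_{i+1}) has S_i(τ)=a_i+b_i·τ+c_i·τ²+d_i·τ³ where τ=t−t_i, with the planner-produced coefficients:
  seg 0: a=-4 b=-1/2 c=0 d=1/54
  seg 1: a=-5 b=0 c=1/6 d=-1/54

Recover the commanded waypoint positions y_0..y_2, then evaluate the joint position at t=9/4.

y_0 = S_0(0) = a_0 = -4
y_1 = S_1(0) = a_1 = -5
y_2 = S_1(3) = -4
t_q=9/4 is in segment 0 (τ=9/4); S_0(τ)=-629/128

y_0=-4 y_1=-5 y_2=-4
S(9/4) = -629/128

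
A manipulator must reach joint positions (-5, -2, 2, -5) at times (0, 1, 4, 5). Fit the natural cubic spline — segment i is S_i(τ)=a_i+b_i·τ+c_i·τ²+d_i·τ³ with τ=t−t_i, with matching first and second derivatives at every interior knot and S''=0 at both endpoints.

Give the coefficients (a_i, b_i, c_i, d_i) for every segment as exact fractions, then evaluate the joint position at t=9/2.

  seg 0: a=-5 b=92/33 c=0 d=7/33
  seg 1: a=-2 b=113/33 c=7/11 d=-4/9
  seg 2: a=2 b=-157/33 c=-37/11 d=37/33
S(9/2) = -95/88

Δ: Δ0=3, Δ1=4/3, Δ2=-7
row 1: diag=8, rhs=-10; c'=3/8, d'=-5/4
row 2: denom=8−3·3/8=55/8; d'=(-50−3·-5/4)/(55/8)=-74/11
back: M2=-74/11
back: M1=-5/4−3/8·-74/11=14/11
M: M0=0, M1=14/11, M2=-74/11, M3=0
seg 0: a=-5, c=M0/2=0, d=(M1−M0)/(6·1)=7/33, b=Δ0−h0·(2M0+M1)/6=92/33
seg 1: a=-2, c=M1/2=7/11, d=(M2−M1)/(6·3)=-4/9, b=Δ1−h1·(2M1+M2)/6=113/33
seg 2: a=2, c=M2/2=-37/11, d=(M3−M2)/(6·1)=37/33, b=Δ2−h2·(2M2+M3)/6=-157/33
t_q=9/2 → seg 2, τ=1/2; S=2+-157/33·τ+-37/11·τ²+37/33·τ³=-95/88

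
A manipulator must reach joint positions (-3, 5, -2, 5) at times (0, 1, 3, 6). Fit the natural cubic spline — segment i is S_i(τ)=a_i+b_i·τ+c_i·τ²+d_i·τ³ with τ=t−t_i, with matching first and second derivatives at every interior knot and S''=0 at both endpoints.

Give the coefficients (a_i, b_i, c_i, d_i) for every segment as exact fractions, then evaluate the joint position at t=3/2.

  seg 0: a=-3 b=431/42 c=0 d=-95/42
  seg 1: a=5 b=73/21 c=-95/14 d=277/168
  seg 2: a=-2 b=-163/42 c=87/28 d=-29/84
S(3/2) = 2351/448

Δ: Δ0=8, Δ1=-7/2, Δ2=7/3
row 1: diag=6, rhs=-69; c'=1/3, d'=-23/2
row 2: denom=10−2·1/3=28/3; d'=(35−2·-23/2)/(28/3)=87/14
back: M2=87/14
back: M1=-23/2−1/3·87/14=-95/7
M: M0=0, M1=-95/7, M2=87/14, M3=0
seg 0: a=-3, c=M0/2=0, d=(M1−M0)/(6·1)=-95/42, b=Δ0−h0·(2M0+M1)/6=431/42
seg 1: a=5, c=M1/2=-95/14, d=(M2−M1)/(6·2)=277/168, b=Δ1−h1·(2M1+M2)/6=73/21
seg 2: a=-2, c=M2/2=87/28, d=(M3−M2)/(6·3)=-29/84, b=Δ2−h2·(2M2+M3)/6=-163/42
t_q=3/2 → seg 1, τ=1/2; S=5+73/21·τ+-95/14·τ²+277/168·τ³=2351/448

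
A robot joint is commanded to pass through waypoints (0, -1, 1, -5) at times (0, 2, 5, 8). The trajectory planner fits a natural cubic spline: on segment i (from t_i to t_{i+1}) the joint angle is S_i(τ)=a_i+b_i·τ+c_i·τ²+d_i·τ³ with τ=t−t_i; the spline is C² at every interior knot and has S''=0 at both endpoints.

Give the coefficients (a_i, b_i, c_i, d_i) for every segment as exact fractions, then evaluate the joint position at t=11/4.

Δ: Δ0=-1/2, Δ1=2/3, Δ2=-2
row 1: diag=10, rhs=7; c'=3/10, d'=7/10
row 2: denom=12−3·3/10=111/10; d'=(-16−3·7/10)/(111/10)=-181/111
back: M2=-181/111
back: M1=7/10−3/10·-181/111=44/37
M: M0=0, M1=44/37, M2=-181/111, M3=0
seg 0: a=0, c=M0/2=0, d=(M1−M0)/(6·2)=11/111, b=Δ0−h0·(2M0+M1)/6=-199/222
seg 1: a=-1, c=M1/2=22/37, d=(M2−M1)/(6·3)=-313/1998, b=Δ1−h1·(2M1+M2)/6=65/222
seg 2: a=1, c=M2/2=-181/222, d=(M3−M2)/(6·3)=181/1998, b=Δ2−h2·(2M2+M3)/6=-41/111
t_q=11/4 → seg 1, τ=3/4; S=-1+65/222·τ+22/37·τ²+-313/1998·τ³=-2425/4736

  seg 0: a=0 b=-199/222 c=0 d=11/111
  seg 1: a=-1 b=65/222 c=22/37 d=-313/1998
  seg 2: a=1 b=-41/111 c=-181/222 d=181/1998
S(11/4) = -2425/4736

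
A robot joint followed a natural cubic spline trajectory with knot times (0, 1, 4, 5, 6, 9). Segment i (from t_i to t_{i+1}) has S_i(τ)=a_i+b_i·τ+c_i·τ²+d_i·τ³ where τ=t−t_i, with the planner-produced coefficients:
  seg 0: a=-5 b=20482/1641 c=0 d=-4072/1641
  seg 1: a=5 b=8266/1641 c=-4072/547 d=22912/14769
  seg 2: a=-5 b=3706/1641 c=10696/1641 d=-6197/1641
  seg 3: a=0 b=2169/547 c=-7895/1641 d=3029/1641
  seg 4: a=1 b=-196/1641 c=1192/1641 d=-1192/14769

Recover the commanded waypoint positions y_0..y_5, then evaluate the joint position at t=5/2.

y_0=-5 y_1=5 y_2=-5 y_3=0 y_4=1 y_5=5
S(5/2) = 570/547

y_0 = S_0(0) = a_0 = -5
y_1 = S_1(0) = a_1 = 5
y_2 = S_2(0) = a_2 = -5
y_3 = S_3(0) = a_3 = 0
y_4 = S_4(0) = a_4 = 1
y_5 = S_4(3) = 5
t_q=5/2 is in segment 1 (τ=3/2); S_1(τ)=570/547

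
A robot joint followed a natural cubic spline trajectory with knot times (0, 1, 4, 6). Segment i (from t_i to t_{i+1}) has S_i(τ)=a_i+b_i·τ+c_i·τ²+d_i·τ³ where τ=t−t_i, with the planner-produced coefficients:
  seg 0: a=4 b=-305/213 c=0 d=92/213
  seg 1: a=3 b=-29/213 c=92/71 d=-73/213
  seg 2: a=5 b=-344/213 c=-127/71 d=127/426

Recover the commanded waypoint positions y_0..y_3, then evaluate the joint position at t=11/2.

y_0=4 y_1=3 y_2=5 y_3=-3
S(11/2) = -501/1136

y_0 = S_0(0) = a_0 = 4
y_1 = S_1(0) = a_1 = 3
y_2 = S_2(0) = a_2 = 5
y_3 = S_2(2) = -3
t_q=11/2 is in segment 2 (τ=3/2); S_2(τ)=-501/1136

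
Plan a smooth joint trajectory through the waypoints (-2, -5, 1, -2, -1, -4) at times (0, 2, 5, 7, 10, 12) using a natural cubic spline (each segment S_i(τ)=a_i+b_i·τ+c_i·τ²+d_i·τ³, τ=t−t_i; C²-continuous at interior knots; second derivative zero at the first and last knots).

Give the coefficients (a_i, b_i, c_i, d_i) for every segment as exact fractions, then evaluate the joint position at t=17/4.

Δ: Δ0=-3/2, Δ1=2, Δ2=-3/2, Δ3=1/3, Δ4=-3/2
row 1: diag=10, rhs=21; c'=3/10, d'=21/10
row 2: denom=10−3·3/10=91/10; d'=(-21−3·21/10)/(91/10)=-3
row 3: denom=10−2·20/91=870/91; d'=(11−2·-3)/(870/91)=1547/870
row 4: denom=10−3·91/290=2627/290; d'=(-11−3·1547/870)/(2627/290)=-4737/2627
back: M4=-4737/2627
back: M3=1547/870−91/290·-4737/2627=18473/7881
back: M2=-3−20/91·18473/7881=-27703/7881
back: M1=21/10−3/10·-27703/7881=8287/2627
M: M0=0, M1=8287/2627, M2=-27703/7881, M3=18473/7881, M4=-4737/2627, M5=0
seg 0: a=-2, c=M0/2=0, d=(M1−M0)/(6·2)=8287/31524, b=Δ0−h0·(2M0+M1)/6=-40217/15762
seg 1: a=-5, c=M1/2=8287/5254, d=(M2−M1)/(6·3)=-26282/70929, b=Δ1−h1·(2M1+M2)/6=9505/15762
seg 2: a=1, c=M2/2=-27703/15762, d=(M3−M2)/(6·2)=104/213, b=Δ2−h2·(2M2+M3)/6=979/15762
seg 3: a=-2, c=M3/2=18473/15762, d=(M4−M3)/(6·3)=-16342/70929, b=Δ3−h3·(2M3+M4)/6=-5827/5254
seg 4: a=-1, c=M4/2=-4737/5254, d=(M5−M4)/(6·2)=1579/10508, b=Δ4−h4·(2M4+M5)/6=-1565/5254
t_q=17/4 → seg 1, τ=9/4; S=-5+9505/15762·τ+8287/5254·τ²+-26282/70929·τ³=2545/21016

  seg 0: a=-2 b=-40217/15762 c=0 d=8287/31524
  seg 1: a=-5 b=9505/15762 c=8287/5254 d=-26282/70929
  seg 2: a=1 b=979/15762 c=-27703/15762 d=104/213
  seg 3: a=-2 b=-5827/5254 c=18473/15762 d=-16342/70929
  seg 4: a=-1 b=-1565/5254 c=-4737/5254 d=1579/10508
S(17/4) = 2545/21016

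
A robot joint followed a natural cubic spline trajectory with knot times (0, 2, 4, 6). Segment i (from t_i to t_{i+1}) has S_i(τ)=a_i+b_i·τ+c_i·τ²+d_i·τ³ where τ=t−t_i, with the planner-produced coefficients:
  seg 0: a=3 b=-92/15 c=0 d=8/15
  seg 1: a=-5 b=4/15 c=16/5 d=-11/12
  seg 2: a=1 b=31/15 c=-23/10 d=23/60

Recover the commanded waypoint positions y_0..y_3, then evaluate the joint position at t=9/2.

y_0 = S_0(0) = a_0 = 3
y_1 = S_1(0) = a_1 = -5
y_2 = S_2(0) = a_2 = 1
y_3 = S_2(2) = -1
t_q=9/2 is in segment 2 (τ=1/2); S_2(τ)=241/160

y_0=3 y_1=-5 y_2=1 y_3=-1
S(9/2) = 241/160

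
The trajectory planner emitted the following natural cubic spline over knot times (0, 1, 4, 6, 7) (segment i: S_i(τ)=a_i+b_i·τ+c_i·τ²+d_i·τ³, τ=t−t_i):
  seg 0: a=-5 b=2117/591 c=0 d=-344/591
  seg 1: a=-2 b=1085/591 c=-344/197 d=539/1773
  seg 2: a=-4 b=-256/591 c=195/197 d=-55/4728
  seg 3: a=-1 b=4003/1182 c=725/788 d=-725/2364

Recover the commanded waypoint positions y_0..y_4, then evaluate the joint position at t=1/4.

y_0=-5 y_1=-2 y_2=-4 y_3=-1 y_4=3
S(1/4) = -6483/1576

y_0 = S_0(0) = a_0 = -5
y_1 = S_1(0) = a_1 = -2
y_2 = S_2(0) = a_2 = -4
y_3 = S_3(0) = a_3 = -1
y_4 = S_3(1) = 3
t_q=1/4 is in segment 0 (τ=1/4); S_0(τ)=-6483/1576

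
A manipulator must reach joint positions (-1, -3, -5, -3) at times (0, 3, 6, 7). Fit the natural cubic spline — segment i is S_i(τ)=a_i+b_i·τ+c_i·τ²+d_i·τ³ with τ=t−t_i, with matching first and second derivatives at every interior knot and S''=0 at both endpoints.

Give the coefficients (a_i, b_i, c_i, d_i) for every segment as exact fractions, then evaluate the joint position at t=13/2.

  seg 0: a=-1 b=-34/87 c=0 d=-8/261
  seg 1: a=-3 b=-106/87 c=-8/29 d=40/261
  seg 2: a=-5 b=110/87 c=32/29 d=-32/87
S(13/2) = -120/29

Δ: Δ0=-2/3, Δ1=-2/3, Δ2=2
row 1: diag=12, rhs=0; c'=1/4, d'=0
row 2: denom=8−3·1/4=29/4; d'=(16−3·0)/(29/4)=64/29
back: M2=64/29
back: M1=0−1/4·64/29=-16/29
M: M0=0, M1=-16/29, M2=64/29, M3=0
seg 0: a=-1, c=M0/2=0, d=(M1−M0)/(6·3)=-8/261, b=Δ0−h0·(2M0+M1)/6=-34/87
seg 1: a=-3, c=M1/2=-8/29, d=(M2−M1)/(6·3)=40/261, b=Δ1−h1·(2M1+M2)/6=-106/87
seg 2: a=-5, c=M2/2=32/29, d=(M3−M2)/(6·1)=-32/87, b=Δ2−h2·(2M2+M3)/6=110/87
t_q=13/2 → seg 2, τ=1/2; S=-5+110/87·τ+32/29·τ²+-32/87·τ³=-120/29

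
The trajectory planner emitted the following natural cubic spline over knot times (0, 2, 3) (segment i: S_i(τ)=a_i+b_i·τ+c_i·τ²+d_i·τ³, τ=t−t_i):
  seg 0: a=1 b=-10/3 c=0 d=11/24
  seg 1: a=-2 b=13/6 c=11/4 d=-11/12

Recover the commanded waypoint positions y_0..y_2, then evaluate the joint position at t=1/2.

y_0=1 y_1=-2 y_2=2
S(1/2) = -39/64

y_0 = S_0(0) = a_0 = 1
y_1 = S_1(0) = a_1 = -2
y_2 = S_1(1) = 2
t_q=1/2 is in segment 0 (τ=1/2); S_0(τ)=-39/64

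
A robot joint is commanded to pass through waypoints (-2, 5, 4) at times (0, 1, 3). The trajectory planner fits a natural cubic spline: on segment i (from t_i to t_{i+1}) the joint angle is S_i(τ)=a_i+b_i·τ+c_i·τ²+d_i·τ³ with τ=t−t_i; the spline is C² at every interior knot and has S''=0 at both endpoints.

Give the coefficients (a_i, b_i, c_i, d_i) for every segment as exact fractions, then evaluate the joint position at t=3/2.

Δ: Δ0=7, Δ1=-1/2
row 1: diag=6, rhs=-45; c'=1/3, d'=-15/2
back: M1=-15/2
M: M0=0, M1=-15/2, M2=0
seg 0: a=-2, c=M0/2=0, d=(M1−M0)/(6·1)=-5/4, b=Δ0−h0·(2M0+M1)/6=33/4
seg 1: a=5, c=M1/2=-15/4, d=(M2−M1)/(6·2)=5/8, b=Δ1−h1·(2M1+M2)/6=9/2
t_q=3/2 → seg 1, τ=1/2; S=5+9/2·τ+-15/4·τ²+5/8·τ³=409/64

  seg 0: a=-2 b=33/4 c=0 d=-5/4
  seg 1: a=5 b=9/2 c=-15/4 d=5/8
S(3/2) = 409/64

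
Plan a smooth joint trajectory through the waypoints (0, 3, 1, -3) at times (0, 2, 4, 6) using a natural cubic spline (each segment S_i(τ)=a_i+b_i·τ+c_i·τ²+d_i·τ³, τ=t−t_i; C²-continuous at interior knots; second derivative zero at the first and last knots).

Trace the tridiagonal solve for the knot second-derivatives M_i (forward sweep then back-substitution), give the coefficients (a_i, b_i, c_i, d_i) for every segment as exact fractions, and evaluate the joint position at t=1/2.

Δ: Δ0=3/2, Δ1=-1, Δ2=-2
row 1: diag=8, rhs=-15; c'=1/4, d'=-15/8
row 2: denom=8−2·1/4=15/2; d'=(-6−2·-15/8)/(15/2)=-3/10
back: M2=-3/10
back: M1=-15/8−1/4·-3/10=-9/5
M: M0=0, M1=-9/5, M2=-3/10, M3=0
seg 0: a=0, c=M0/2=0, d=(M1−M0)/(6·2)=-3/20, b=Δ0−h0·(2M0+M1)/6=21/10
seg 1: a=3, c=M1/2=-9/10, d=(M2−M1)/(6·2)=1/8, b=Δ1−h1·(2M1+M2)/6=3/10
seg 2: a=1, c=M2/2=-3/20, d=(M3−M2)/(6·2)=1/40, b=Δ2−h2·(2M2+M3)/6=-9/5
t_q=1/2 → seg 0, τ=1/2; S=0+21/10·τ+0·τ²+-3/20·τ³=33/32

  seg 0: a=0 b=21/10 c=0 d=-3/20
  seg 1: a=3 b=3/10 c=-9/10 d=1/8
  seg 2: a=1 b=-9/5 c=-3/20 d=1/40
S(1/2) = 33/32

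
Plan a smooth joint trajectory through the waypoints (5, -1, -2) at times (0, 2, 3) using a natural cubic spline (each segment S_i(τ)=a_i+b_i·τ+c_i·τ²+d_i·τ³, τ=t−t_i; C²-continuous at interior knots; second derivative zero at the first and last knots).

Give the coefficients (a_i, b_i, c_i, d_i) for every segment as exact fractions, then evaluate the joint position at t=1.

Δ: Δ0=-3, Δ1=-1
row 1: diag=6, rhs=12; c'=1/6, d'=2
back: M1=2
M: M0=0, M1=2, M2=0
seg 0: a=5, c=M0/2=0, d=(M1−M0)/(6·2)=1/6, b=Δ0−h0·(2M0+M1)/6=-11/3
seg 1: a=-1, c=M1/2=1, d=(M2−M1)/(6·1)=-1/3, b=Δ1−h1·(2M1+M2)/6=-5/3
t_q=1 → seg 0, τ=1; S=5+-11/3·τ+0·τ²+1/6·τ³=3/2

  seg 0: a=5 b=-11/3 c=0 d=1/6
  seg 1: a=-1 b=-5/3 c=1 d=-1/3
S(1) = 3/2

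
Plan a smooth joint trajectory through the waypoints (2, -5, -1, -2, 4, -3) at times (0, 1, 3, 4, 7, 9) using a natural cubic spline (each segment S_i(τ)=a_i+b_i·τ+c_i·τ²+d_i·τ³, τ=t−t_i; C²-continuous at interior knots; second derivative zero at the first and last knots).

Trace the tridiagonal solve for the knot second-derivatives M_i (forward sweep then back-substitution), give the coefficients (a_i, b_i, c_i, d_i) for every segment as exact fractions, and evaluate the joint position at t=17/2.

  seg 0: a=2 b=-2821/316 c=0 d=609/316
  seg 1: a=-5 b=-497/158 c=1827/316 d=-507/316
  seg 2: a=-1 b=115/158 c=-1215/316 d=669/316
  seg 3: a=-2 b=-193/316 c=198/79 d=-517/948
  seg 4: a=4 b=-47/158 c=-759/316 d=253/632
S(17/2) = -2525/5056

Δ: Δ0=-7, Δ1=2, Δ2=-1, Δ3=2, Δ4=-7/2
row 1: diag=6, rhs=54; c'=1/3, d'=9
row 2: denom=6−2·1/3=16/3; d'=(-18−2·9)/(16/3)=-27/4
row 3: denom=8−1·3/16=125/16; d'=(18−1·-27/4)/(125/16)=396/125
row 4: denom=10−3·48/125=1106/125; d'=(-33−3·396/125)/(1106/125)=-759/158
back: M4=-759/158
back: M3=396/125−48/125·-759/158=396/79
back: M2=-27/4−3/16·396/79=-1215/158
back: M1=9−1/3·-1215/158=1827/158
M: M0=0, M1=1827/158, M2=-1215/158, M3=396/79, M4=-759/158, M5=0
seg 0: a=2, c=M0/2=0, d=(M1−M0)/(6·1)=609/316, b=Δ0−h0·(2M0+M1)/6=-2821/316
seg 1: a=-5, c=M1/2=1827/316, d=(M2−M1)/(6·2)=-507/316, b=Δ1−h1·(2M1+M2)/6=-497/158
seg 2: a=-1, c=M2/2=-1215/316, d=(M3−M2)/(6·1)=669/316, b=Δ2−h2·(2M2+M3)/6=115/158
seg 3: a=-2, c=M3/2=198/79, d=(M4−M3)/(6·3)=-517/948, b=Δ3−h3·(2M3+M4)/6=-193/316
seg 4: a=4, c=M4/2=-759/316, d=(M5−M4)/(6·2)=253/632, b=Δ4−h4·(2M4+M5)/6=-47/158
t_q=17/2 → seg 4, τ=3/2; S=4+-47/158·τ+-759/316·τ²+253/632·τ³=-2525/5056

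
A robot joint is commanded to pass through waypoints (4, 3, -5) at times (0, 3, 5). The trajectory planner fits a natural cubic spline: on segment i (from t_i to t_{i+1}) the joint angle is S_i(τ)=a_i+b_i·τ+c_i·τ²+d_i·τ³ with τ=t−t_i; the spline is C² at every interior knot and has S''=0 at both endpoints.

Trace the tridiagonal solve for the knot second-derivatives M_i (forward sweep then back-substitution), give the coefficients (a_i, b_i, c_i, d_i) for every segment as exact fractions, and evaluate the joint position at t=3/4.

  seg 0: a=4 b=23/30 c=0 d=-11/90
  seg 1: a=3 b=-38/15 c=-11/10 d=11/60
S(3/4) = 579/128

Δ: Δ0=-1/3, Δ1=-4
row 1: diag=10, rhs=-22; c'=1/5, d'=-11/5
back: M1=-11/5
M: M0=0, M1=-11/5, M2=0
seg 0: a=4, c=M0/2=0, d=(M1−M0)/(6·3)=-11/90, b=Δ0−h0·(2M0+M1)/6=23/30
seg 1: a=3, c=M1/2=-11/10, d=(M2−M1)/(6·2)=11/60, b=Δ1−h1·(2M1+M2)/6=-38/15
t_q=3/4 → seg 0, τ=3/4; S=4+23/30·τ+0·τ²+-11/90·τ³=579/128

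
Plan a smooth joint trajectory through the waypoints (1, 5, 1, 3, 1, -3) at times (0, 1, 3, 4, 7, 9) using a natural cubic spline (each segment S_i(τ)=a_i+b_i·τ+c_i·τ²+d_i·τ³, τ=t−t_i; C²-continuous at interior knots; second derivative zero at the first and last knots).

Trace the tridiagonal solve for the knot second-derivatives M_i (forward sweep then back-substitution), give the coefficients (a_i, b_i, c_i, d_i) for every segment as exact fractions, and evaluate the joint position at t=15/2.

  seg 0: a=1 b=8968/1659 c=0 d=-2332/1659
  seg 1: a=5 b=1972/1659 c=-2332/553 d=4351/3318
  seg 2: a=1 b=94/1659 c=2019/553 d=-2833/1659
  seg 3: a=3 b=3709/1659 c=-814/553 d=93/553
  seg 4: a=1 b=-3410/1659 c=23/553 d=-23/3318
S(15/2) = -23/1264

Δ: Δ0=4, Δ1=-2, Δ2=2, Δ3=-2/3, Δ4=-2
row 1: diag=6, rhs=-36; c'=1/3, d'=-6
row 2: denom=6−2·1/3=16/3; d'=(24−2·-6)/(16/3)=27/4
row 3: denom=8−1·3/16=125/16; d'=(-16−1·27/4)/(125/16)=-364/125
row 4: denom=10−3·48/125=1106/125; d'=(-8−3·-364/125)/(1106/125)=46/553
back: M4=46/553
back: M3=-364/125−48/125·46/553=-1628/553
back: M2=27/4−3/16·-1628/553=4038/553
back: M1=-6−1/3·4038/553=-4664/553
M: M0=0, M1=-4664/553, M2=4038/553, M3=-1628/553, M4=46/553, M5=0
seg 0: a=1, c=M0/2=0, d=(M1−M0)/(6·1)=-2332/1659, b=Δ0−h0·(2M0+M1)/6=8968/1659
seg 1: a=5, c=M1/2=-2332/553, d=(M2−M1)/(6·2)=4351/3318, b=Δ1−h1·(2M1+M2)/6=1972/1659
seg 2: a=1, c=M2/2=2019/553, d=(M3−M2)/(6·1)=-2833/1659, b=Δ2−h2·(2M2+M3)/6=94/1659
seg 3: a=3, c=M3/2=-814/553, d=(M4−M3)/(6·3)=93/553, b=Δ3−h3·(2M3+M4)/6=3709/1659
seg 4: a=1, c=M4/2=23/553, d=(M5−M4)/(6·2)=-23/3318, b=Δ4−h4·(2M4+M5)/6=-3410/1659
t_q=15/2 → seg 4, τ=1/2; S=1+-3410/1659·τ+23/553·τ²+-23/3318·τ³=-23/1264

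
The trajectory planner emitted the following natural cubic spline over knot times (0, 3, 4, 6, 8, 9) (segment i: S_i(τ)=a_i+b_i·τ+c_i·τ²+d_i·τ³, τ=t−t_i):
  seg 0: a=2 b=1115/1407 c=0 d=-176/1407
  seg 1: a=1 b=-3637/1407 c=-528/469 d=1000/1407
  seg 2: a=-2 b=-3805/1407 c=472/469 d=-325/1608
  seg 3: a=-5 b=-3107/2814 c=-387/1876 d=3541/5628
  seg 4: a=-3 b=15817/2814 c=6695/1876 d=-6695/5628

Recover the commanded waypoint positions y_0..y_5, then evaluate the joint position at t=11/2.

y_0=2 y_1=1 y_2=-2 y_3=-5 y_4=-3 y_5=5
S(11/2) = -134299/30016

y_0 = S_0(0) = a_0 = 2
y_1 = S_1(0) = a_1 = 1
y_2 = S_2(0) = a_2 = -2
y_3 = S_3(0) = a_3 = -5
y_4 = S_4(0) = a_4 = -3
y_5 = S_4(1) = 5
t_q=11/2 is in segment 2 (τ=3/2); S_2(τ)=-134299/30016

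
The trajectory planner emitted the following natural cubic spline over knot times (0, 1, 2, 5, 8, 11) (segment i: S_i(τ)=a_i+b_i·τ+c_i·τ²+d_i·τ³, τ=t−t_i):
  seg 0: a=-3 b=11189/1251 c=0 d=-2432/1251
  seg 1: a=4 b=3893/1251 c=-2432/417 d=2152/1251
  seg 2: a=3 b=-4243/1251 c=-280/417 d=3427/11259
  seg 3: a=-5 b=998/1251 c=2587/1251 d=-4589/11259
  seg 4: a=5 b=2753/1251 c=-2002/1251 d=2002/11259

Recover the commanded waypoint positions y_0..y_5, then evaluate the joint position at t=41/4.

y_0=-3 y_1=4 y_2=3 y_3=-5 y_4=5 y_5=2
S(41/4) = 17237/4448

y_0 = S_0(0) = a_0 = -3
y_1 = S_1(0) = a_1 = 4
y_2 = S_2(0) = a_2 = 3
y_3 = S_3(0) = a_3 = -5
y_4 = S_4(0) = a_4 = 5
y_5 = S_4(3) = 2
t_q=41/4 is in segment 4 (τ=9/4); S_4(τ)=17237/4448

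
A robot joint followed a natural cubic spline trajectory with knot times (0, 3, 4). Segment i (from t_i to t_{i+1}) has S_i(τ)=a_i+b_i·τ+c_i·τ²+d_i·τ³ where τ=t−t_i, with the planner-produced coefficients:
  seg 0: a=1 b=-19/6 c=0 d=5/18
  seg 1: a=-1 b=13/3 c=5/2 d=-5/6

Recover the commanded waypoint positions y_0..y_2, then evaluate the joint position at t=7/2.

y_0 = S_0(0) = a_0 = 1
y_1 = S_1(0) = a_1 = -1
y_2 = S_1(1) = 5
t_q=7/2 is in segment 1 (τ=1/2); S_1(τ)=27/16

y_0=1 y_1=-1 y_2=5
S(7/2) = 27/16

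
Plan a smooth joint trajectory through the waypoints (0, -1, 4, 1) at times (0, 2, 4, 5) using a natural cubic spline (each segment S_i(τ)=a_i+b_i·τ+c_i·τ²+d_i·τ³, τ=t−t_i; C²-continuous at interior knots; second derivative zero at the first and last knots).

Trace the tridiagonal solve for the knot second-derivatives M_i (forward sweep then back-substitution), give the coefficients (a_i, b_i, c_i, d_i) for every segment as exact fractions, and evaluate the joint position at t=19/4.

Δ: Δ0=-1/2, Δ1=5/2, Δ2=-3
row 1: diag=8, rhs=18; c'=1/4, d'=9/4
row 2: denom=6−2·1/4=11/2; d'=(-33−2·9/4)/(11/2)=-75/11
back: M2=-75/11
back: M1=9/4−1/4·-75/11=87/22
M: M0=0, M1=87/22, M2=-75/11, M3=0
seg 0: a=0, c=M0/2=0, d=(M1−M0)/(6·2)=29/88, b=Δ0−h0·(2M0+M1)/6=-20/11
seg 1: a=-1, c=M1/2=87/44, d=(M2−M1)/(6·2)=-79/88, b=Δ1−h1·(2M1+M2)/6=47/22
seg 2: a=4, c=M2/2=-75/22, d=(M3−M2)/(6·1)=25/22, b=Δ2−h2·(2M2+M3)/6=-8/11
t_q=19/4 → seg 2, τ=3/4; S=4+-8/11·τ+-75/22·τ²+25/22·τ³=2839/1408

  seg 0: a=0 b=-20/11 c=0 d=29/88
  seg 1: a=-1 b=47/22 c=87/44 d=-79/88
  seg 2: a=4 b=-8/11 c=-75/22 d=25/22
S(19/4) = 2839/1408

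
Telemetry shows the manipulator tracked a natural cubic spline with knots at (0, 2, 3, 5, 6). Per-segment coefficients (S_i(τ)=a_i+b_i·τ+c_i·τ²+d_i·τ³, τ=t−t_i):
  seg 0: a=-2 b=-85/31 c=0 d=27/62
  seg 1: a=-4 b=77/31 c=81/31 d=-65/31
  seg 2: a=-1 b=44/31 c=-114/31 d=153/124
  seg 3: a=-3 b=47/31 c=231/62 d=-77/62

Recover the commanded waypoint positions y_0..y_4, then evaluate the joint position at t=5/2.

y_0 = S_0(0) = a_0 = -2
y_1 = S_1(0) = a_1 = -4
y_2 = S_2(0) = a_2 = -1
y_3 = S_3(0) = a_3 = -3
y_4 = S_3(1) = 1
t_q=5/2 is in segment 1 (τ=1/2); S_1(τ)=-587/248

y_0=-2 y_1=-4 y_2=-1 y_3=-3 y_4=1
S(5/2) = -587/248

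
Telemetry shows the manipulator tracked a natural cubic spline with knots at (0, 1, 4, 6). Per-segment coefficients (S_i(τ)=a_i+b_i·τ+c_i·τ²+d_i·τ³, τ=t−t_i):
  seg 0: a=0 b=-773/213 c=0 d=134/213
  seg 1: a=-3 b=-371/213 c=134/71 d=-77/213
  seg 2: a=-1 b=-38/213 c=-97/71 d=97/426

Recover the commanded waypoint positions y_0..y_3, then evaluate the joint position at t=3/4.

y_0=0 y_1=-3 y_2=-1 y_3=-5
S(3/4) = -5581/2272

y_0 = S_0(0) = a_0 = 0
y_1 = S_1(0) = a_1 = -3
y_2 = S_2(0) = a_2 = -1
y_3 = S_2(2) = -5
t_q=3/4 is in segment 0 (τ=3/4); S_0(τ)=-5581/2272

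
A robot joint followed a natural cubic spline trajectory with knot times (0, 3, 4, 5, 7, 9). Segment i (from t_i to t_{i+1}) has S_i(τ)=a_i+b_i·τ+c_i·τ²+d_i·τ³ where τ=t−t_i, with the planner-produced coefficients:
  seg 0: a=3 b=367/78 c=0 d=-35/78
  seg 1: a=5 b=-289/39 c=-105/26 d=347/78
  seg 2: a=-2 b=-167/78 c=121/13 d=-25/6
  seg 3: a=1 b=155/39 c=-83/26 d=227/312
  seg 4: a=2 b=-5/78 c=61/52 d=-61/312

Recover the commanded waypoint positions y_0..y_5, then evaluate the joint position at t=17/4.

y_0 = S_0(0) = a_0 = 3
y_1 = S_1(0) = a_1 = 5
y_2 = S_2(0) = a_2 = -2
y_3 = S_3(0) = a_3 = 1
y_4 = S_4(0) = a_4 = 2
y_5 = S_4(2) = 5
t_q=17/4 is in segment 2 (τ=1/4); S_2(τ)=-3359/1664

y_0=3 y_1=5 y_2=-2 y_3=1 y_4=2 y_5=5
S(17/4) = -3359/1664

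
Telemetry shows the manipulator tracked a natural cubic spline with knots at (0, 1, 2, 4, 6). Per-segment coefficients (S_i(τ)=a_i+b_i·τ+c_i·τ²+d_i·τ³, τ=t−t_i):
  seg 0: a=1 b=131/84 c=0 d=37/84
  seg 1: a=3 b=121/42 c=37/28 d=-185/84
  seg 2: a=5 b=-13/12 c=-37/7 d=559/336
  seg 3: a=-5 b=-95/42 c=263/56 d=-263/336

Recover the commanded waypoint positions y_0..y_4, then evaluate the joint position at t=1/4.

y_0=1 y_1=3 y_2=5 y_3=-5 y_4=3
S(1/4) = 2503/1792

y_0 = S_0(0) = a_0 = 1
y_1 = S_1(0) = a_1 = 3
y_2 = S_2(0) = a_2 = 5
y_3 = S_3(0) = a_3 = -5
y_4 = S_3(2) = 3
t_q=1/4 is in segment 0 (τ=1/4); S_0(τ)=2503/1792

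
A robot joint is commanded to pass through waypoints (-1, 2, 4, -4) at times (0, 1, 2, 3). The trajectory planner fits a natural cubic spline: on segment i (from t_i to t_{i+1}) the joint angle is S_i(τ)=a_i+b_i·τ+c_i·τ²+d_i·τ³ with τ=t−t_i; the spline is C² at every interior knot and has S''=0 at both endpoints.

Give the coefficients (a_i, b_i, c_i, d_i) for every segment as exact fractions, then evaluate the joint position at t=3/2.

  seg 0: a=-1 b=13/5 c=0 d=2/5
  seg 1: a=2 b=19/5 c=6/5 d=-3
  seg 2: a=4 b=-14/5 c=-39/5 d=13/5
S(3/2) = 153/40

Δ: Δ0=3, Δ1=2, Δ2=-8
row 1: diag=4, rhs=-6; c'=1/4, d'=-3/2
row 2: denom=4−1·1/4=15/4; d'=(-60−1·-3/2)/(15/4)=-78/5
back: M2=-78/5
back: M1=-3/2−1/4·-78/5=12/5
M: M0=0, M1=12/5, M2=-78/5, M3=0
seg 0: a=-1, c=M0/2=0, d=(M1−M0)/(6·1)=2/5, b=Δ0−h0·(2M0+M1)/6=13/5
seg 1: a=2, c=M1/2=6/5, d=(M2−M1)/(6·1)=-3, b=Δ1−h1·(2M1+M2)/6=19/5
seg 2: a=4, c=M2/2=-39/5, d=(M3−M2)/(6·1)=13/5, b=Δ2−h2·(2M2+M3)/6=-14/5
t_q=3/2 → seg 1, τ=1/2; S=2+19/5·τ+6/5·τ²+-3·τ³=153/40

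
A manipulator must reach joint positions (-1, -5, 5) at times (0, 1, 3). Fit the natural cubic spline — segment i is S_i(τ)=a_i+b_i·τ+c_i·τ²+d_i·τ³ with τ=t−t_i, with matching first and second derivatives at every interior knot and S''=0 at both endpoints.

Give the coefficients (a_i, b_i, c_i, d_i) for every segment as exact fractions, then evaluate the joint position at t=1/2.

  seg 0: a=-1 b=-11/2 c=0 d=3/2
  seg 1: a=-5 b=-1 c=9/2 d=-3/4
S(1/2) = -57/16

Δ: Δ0=-4, Δ1=5
row 1: diag=6, rhs=54; c'=1/3, d'=9
back: M1=9
M: M0=0, M1=9, M2=0
seg 0: a=-1, c=M0/2=0, d=(M1−M0)/(6·1)=3/2, b=Δ0−h0·(2M0+M1)/6=-11/2
seg 1: a=-5, c=M1/2=9/2, d=(M2−M1)/(6·2)=-3/4, b=Δ1−h1·(2M1+M2)/6=-1
t_q=1/2 → seg 0, τ=1/2; S=-1+-11/2·τ+0·τ²+3/2·τ³=-57/16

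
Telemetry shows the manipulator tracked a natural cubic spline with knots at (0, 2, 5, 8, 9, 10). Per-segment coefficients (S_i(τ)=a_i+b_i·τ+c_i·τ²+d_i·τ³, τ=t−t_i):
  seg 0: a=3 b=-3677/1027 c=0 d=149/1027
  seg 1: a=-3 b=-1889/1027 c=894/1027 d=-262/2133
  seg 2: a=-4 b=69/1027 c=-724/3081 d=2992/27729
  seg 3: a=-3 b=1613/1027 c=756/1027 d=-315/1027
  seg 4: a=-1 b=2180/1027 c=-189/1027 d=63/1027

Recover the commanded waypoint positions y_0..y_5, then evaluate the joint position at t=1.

y_0 = S_0(0) = a_0 = 3
y_1 = S_1(0) = a_1 = -3
y_2 = S_2(0) = a_2 = -4
y_3 = S_3(0) = a_3 = -3
y_4 = S_4(0) = a_4 = -1
y_5 = S_4(1) = 1
t_q=1 is in segment 0 (τ=1); S_0(τ)=-447/1027

y_0=3 y_1=-3 y_2=-4 y_3=-3 y_4=-1 y_5=1
S(1) = -447/1027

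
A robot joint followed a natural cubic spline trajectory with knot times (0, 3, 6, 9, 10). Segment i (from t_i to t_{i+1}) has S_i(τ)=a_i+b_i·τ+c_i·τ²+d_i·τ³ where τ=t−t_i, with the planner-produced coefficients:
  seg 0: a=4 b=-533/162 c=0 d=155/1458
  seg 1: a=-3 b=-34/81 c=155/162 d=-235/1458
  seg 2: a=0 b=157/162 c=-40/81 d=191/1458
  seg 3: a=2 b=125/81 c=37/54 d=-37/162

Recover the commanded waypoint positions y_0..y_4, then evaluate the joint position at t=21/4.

y_0=4 y_1=-3 y_2=0 y_3=2 y_4=4
S(21/4) = -1079/1152

y_0 = S_0(0) = a_0 = 4
y_1 = S_1(0) = a_1 = -3
y_2 = S_2(0) = a_2 = 0
y_3 = S_3(0) = a_3 = 2
y_4 = S_3(1) = 4
t_q=21/4 is in segment 1 (τ=9/4); S_1(τ)=-1079/1152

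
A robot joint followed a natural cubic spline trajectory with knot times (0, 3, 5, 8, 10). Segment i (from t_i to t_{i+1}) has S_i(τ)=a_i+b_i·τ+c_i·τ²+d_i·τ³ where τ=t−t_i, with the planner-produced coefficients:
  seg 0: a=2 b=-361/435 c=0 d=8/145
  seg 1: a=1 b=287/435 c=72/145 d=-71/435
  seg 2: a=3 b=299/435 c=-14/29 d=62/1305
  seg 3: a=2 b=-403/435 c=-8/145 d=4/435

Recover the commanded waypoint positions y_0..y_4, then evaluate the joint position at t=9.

y_0=2 y_1=1 y_2=3 y_3=2 y_4=0
S(9) = 149/145

y_0 = S_0(0) = a_0 = 2
y_1 = S_1(0) = a_1 = 1
y_2 = S_2(0) = a_2 = 3
y_3 = S_3(0) = a_3 = 2
y_4 = S_3(2) = 0
t_q=9 is in segment 3 (τ=1); S_3(τ)=149/145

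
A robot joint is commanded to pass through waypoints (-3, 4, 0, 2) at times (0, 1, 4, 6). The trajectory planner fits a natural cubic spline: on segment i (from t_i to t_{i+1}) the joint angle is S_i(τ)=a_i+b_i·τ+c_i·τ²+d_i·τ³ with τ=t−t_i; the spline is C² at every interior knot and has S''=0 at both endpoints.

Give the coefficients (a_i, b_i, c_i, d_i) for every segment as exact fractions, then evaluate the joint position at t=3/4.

Δ: Δ0=7, Δ1=-4/3, Δ2=1
row 1: diag=8, rhs=-50; c'=3/8, d'=-25/4
row 2: denom=10−3·3/8=71/8; d'=(14−3·-25/4)/(71/8)=262/71
back: M2=262/71
back: M1=-25/4−3/8·262/71=-542/71
M: M0=0, M1=-542/71, M2=262/71, M3=0
seg 0: a=-3, c=M0/2=0, d=(M1−M0)/(6·1)=-271/213, b=Δ0−h0·(2M0+M1)/6=1762/213
seg 1: a=4, c=M1/2=-271/71, d=(M2−M1)/(6·3)=134/213, b=Δ1−h1·(2M1+M2)/6=949/213
seg 2: a=0, c=M2/2=131/71, d=(M3−M2)/(6·2)=-131/426, b=Δ2−h2·(2M2+M3)/6=-311/213
t_q=3/4 → seg 0, τ=3/4; S=-3+1762/213·τ+0·τ²+-271/213·τ³=12121/4544

  seg 0: a=-3 b=1762/213 c=0 d=-271/213
  seg 1: a=4 b=949/213 c=-271/71 d=134/213
  seg 2: a=0 b=-311/213 c=131/71 d=-131/426
S(3/4) = 12121/4544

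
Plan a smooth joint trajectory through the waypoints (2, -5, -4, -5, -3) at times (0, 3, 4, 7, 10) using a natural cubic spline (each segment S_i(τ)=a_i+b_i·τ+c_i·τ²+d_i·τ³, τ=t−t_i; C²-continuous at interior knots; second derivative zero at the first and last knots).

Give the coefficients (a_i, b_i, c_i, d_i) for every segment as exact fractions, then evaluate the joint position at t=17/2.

  seg 0: a=2 b=-841/228 c=0 d=103/684
  seg 1: a=-5 b=43/114 c=103/76 d=-167/228
  seg 2: a=-4 b=203/228 c=-16/19 d=11/76
  seg 3: a=-5 b=-29/114 c=35/76 d=-35/684
S(17/2) = -2747/608

Δ: Δ0=-7/3, Δ1=1, Δ2=-1/3, Δ3=2/3
row 1: diag=8, rhs=20; c'=1/8, d'=5/2
row 2: denom=8−1·1/8=63/8; d'=(-8−1·5/2)/(63/8)=-4/3
row 3: denom=12−3·8/21=76/7; d'=(6−3·-4/3)/(76/7)=35/38
back: M3=35/38
back: M2=-4/3−8/21·35/38=-32/19
back: M1=5/2−1/8·-32/19=103/38
M: M0=0, M1=103/38, M2=-32/19, M3=35/38, M4=0
seg 0: a=2, c=M0/2=0, d=(M1−M0)/(6·3)=103/684, b=Δ0−h0·(2M0+M1)/6=-841/228
seg 1: a=-5, c=M1/2=103/76, d=(M2−M1)/(6·1)=-167/228, b=Δ1−h1·(2M1+M2)/6=43/114
seg 2: a=-4, c=M2/2=-16/19, d=(M3−M2)/(6·3)=11/76, b=Δ2−h2·(2M2+M3)/6=203/228
seg 3: a=-5, c=M3/2=35/76, d=(M4−M3)/(6·3)=-35/684, b=Δ3−h3·(2M3+M4)/6=-29/114
t_q=17/2 → seg 3, τ=3/2; S=-5+-29/114·τ+35/76·τ²+-35/684·τ³=-2747/608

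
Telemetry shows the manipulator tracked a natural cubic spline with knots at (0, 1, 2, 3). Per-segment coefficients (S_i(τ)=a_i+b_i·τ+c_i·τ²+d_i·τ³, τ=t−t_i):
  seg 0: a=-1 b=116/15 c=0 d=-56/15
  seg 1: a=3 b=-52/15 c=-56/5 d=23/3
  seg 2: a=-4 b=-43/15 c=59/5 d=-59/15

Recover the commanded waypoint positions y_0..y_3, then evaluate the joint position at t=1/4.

y_0=-1 y_1=3 y_2=-4 y_3=1
S(1/4) = 7/8

y_0 = S_0(0) = a_0 = -1
y_1 = S_1(0) = a_1 = 3
y_2 = S_2(0) = a_2 = -4
y_3 = S_2(1) = 1
t_q=1/4 is in segment 0 (τ=1/4); S_0(τ)=7/8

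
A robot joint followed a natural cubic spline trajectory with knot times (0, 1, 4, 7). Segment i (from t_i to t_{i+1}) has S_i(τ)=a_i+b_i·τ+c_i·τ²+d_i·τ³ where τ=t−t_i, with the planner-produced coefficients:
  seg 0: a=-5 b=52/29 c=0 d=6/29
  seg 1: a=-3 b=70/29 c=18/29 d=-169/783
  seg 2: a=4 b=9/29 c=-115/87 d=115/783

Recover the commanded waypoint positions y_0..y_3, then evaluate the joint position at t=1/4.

y_0 = S_0(0) = a_0 = -5
y_1 = S_1(0) = a_1 = -3
y_2 = S_2(0) = a_2 = 4
y_3 = S_2(3) = -3
t_q=1/4 is in segment 0 (τ=1/4); S_0(τ)=-4221/928

y_0=-5 y_1=-3 y_2=4 y_3=-3
S(1/4) = -4221/928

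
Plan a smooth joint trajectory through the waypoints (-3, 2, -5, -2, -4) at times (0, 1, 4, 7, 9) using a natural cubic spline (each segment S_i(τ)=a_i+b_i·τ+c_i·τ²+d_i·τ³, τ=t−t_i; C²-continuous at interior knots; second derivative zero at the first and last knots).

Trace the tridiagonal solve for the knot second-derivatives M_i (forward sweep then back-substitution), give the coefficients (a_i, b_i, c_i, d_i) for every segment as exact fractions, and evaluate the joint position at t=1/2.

  seg 0: a=-3 b=2461/399 c=0 d=-466/399
  seg 1: a=2 b=1063/399 c=-466/133 d=2200/3591
  seg 2: a=-5 b=-725/399 c=802/399 d=-1282/3591
  seg 3: a=-2 b=241/399 c=-160/133 d=80/399
S(1/2) = -33/532

Δ: Δ0=5, Δ1=-7/3, Δ2=1, Δ3=-1
row 1: diag=8, rhs=-44; c'=3/8, d'=-11/2
row 2: denom=12−3·3/8=87/8; d'=(20−3·-11/2)/(87/8)=292/87
row 3: denom=10−3·8/29=266/29; d'=(-12−3·292/87)/(266/29)=-320/133
back: M3=-320/133
back: M2=292/87−8/29·-320/133=1604/399
back: M1=-11/2−3/8·1604/399=-932/133
M: M0=0, M1=-932/133, M2=1604/399, M3=-320/133, M4=0
seg 0: a=-3, c=M0/2=0, d=(M1−M0)/(6·1)=-466/399, b=Δ0−h0·(2M0+M1)/6=2461/399
seg 1: a=2, c=M1/2=-466/133, d=(M2−M1)/(6·3)=2200/3591, b=Δ1−h1·(2M1+M2)/6=1063/399
seg 2: a=-5, c=M2/2=802/399, d=(M3−M2)/(6·3)=-1282/3591, b=Δ2−h2·(2M2+M3)/6=-725/399
seg 3: a=-2, c=M3/2=-160/133, d=(M4−M3)/(6·2)=80/399, b=Δ3−h3·(2M3+M4)/6=241/399
t_q=1/2 → seg 0, τ=1/2; S=-3+2461/399·τ+0·τ²+-466/399·τ³=-33/532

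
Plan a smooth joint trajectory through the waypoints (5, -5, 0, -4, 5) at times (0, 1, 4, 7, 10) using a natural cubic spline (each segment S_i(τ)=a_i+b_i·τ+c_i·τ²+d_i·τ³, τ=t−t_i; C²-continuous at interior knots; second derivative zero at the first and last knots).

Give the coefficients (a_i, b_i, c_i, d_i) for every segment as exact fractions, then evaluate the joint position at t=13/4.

  seg 0: a=5 b=-1907/162 c=0 d=287/162
  seg 1: a=-5 b=-523/81 c=287/54 d=-1267/1458
  seg 2: a=0 b=319/162 c=-203/81 d=683/1458
  seg 3: a=-4 b=-34/81 c=277/162 d=-277/1458
S(13/4) = -2903/1152

Δ: Δ0=-10, Δ1=5/3, Δ2=-4/3, Δ3=3
row 1: diag=8, rhs=70; c'=3/8, d'=35/4
row 2: denom=12−3·3/8=87/8; d'=(-18−3·35/4)/(87/8)=-118/29
row 3: denom=12−3·8/29=324/29; d'=(26−3·-118/29)/(324/29)=277/81
back: M3=277/81
back: M2=-118/29−8/29·277/81=-406/81
back: M1=35/4−3/8·-406/81=287/27
M: M0=0, M1=287/27, M2=-406/81, M3=277/81, M4=0
seg 0: a=5, c=M0/2=0, d=(M1−M0)/(6·1)=287/162, b=Δ0−h0·(2M0+M1)/6=-1907/162
seg 1: a=-5, c=M1/2=287/54, d=(M2−M1)/(6·3)=-1267/1458, b=Δ1−h1·(2M1+M2)/6=-523/81
seg 2: a=0, c=M2/2=-203/81, d=(M3−M2)/(6·3)=683/1458, b=Δ2−h2·(2M2+M3)/6=319/162
seg 3: a=-4, c=M3/2=277/162, d=(M4−M3)/(6·3)=-277/1458, b=Δ3−h3·(2M3+M4)/6=-34/81
t_q=13/4 → seg 1, τ=9/4; S=-5+-523/81·τ+287/54·τ²+-1267/1458·τ³=-2903/1152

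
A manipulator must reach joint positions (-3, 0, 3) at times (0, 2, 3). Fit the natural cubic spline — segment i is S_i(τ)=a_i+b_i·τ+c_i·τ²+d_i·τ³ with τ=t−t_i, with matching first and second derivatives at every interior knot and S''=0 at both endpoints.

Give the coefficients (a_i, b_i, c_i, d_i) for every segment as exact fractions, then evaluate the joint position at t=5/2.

  seg 0: a=-3 b=1 c=0 d=1/8
  seg 1: a=0 b=5/2 c=3/4 d=-1/4
S(5/2) = 45/32

Δ: Δ0=3/2, Δ1=3
row 1: diag=6, rhs=9; c'=1/6, d'=3/2
back: M1=3/2
M: M0=0, M1=3/2, M2=0
seg 0: a=-3, c=M0/2=0, d=(M1−M0)/(6·2)=1/8, b=Δ0−h0·(2M0+M1)/6=1
seg 1: a=0, c=M1/2=3/4, d=(M2−M1)/(6·1)=-1/4, b=Δ1−h1·(2M1+M2)/6=5/2
t_q=5/2 → seg 1, τ=1/2; S=0+5/2·τ+3/4·τ²+-1/4·τ³=45/32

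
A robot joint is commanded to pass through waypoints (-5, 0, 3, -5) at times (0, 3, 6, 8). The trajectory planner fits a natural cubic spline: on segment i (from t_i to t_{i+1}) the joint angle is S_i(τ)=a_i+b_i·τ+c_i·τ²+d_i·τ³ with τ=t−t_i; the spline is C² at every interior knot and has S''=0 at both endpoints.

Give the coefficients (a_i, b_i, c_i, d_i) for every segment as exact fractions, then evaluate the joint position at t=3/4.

Δ: Δ0=5/3, Δ1=1, Δ2=-4
row 1: diag=12, rhs=-4; c'=1/4, d'=-1/3
row 2: denom=10−3·1/4=37/4; d'=(-30−3·-1/3)/(37/4)=-116/37
back: M2=-116/37
back: M1=-1/3−1/4·-116/37=50/111
M: M0=0, M1=50/111, M2=-116/37, M3=0
seg 0: a=-5, c=M0/2=0, d=(M1−M0)/(6·3)=25/999, b=Δ0−h0·(2M0+M1)/6=160/111
seg 1: a=0, c=M1/2=25/111, d=(M2−M1)/(6·3)=-199/999, b=Δ1−h1·(2M1+M2)/6=235/111
seg 2: a=3, c=M2/2=-58/37, d=(M3−M2)/(6·2)=29/111, b=Δ2−h2·(2M2+M3)/6=-212/111
t_q=3/4 → seg 0, τ=3/4; S=-5+160/111·τ+0·τ²+25/999·τ³=-9255/2368

  seg 0: a=-5 b=160/111 c=0 d=25/999
  seg 1: a=0 b=235/111 c=25/111 d=-199/999
  seg 2: a=3 b=-212/111 c=-58/37 d=29/111
S(3/4) = -9255/2368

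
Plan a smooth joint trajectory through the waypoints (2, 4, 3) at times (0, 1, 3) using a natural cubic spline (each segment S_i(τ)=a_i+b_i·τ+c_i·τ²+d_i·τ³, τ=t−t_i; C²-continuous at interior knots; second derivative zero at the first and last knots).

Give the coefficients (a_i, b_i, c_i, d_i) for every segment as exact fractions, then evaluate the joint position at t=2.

Δ: Δ0=2, Δ1=-1/2
row 1: diag=6, rhs=-15; c'=1/3, d'=-5/2
back: M1=-5/2
M: M0=0, M1=-5/2, M2=0
seg 0: a=2, c=M0/2=0, d=(M1−M0)/(6·1)=-5/12, b=Δ0−h0·(2M0+M1)/6=29/12
seg 1: a=4, c=M1/2=-5/4, d=(M2−M1)/(6·2)=5/24, b=Δ1−h1·(2M1+M2)/6=7/6
t_q=2 → seg 1, τ=1; S=4+7/6·τ+-5/4·τ²+5/24·τ³=33/8

  seg 0: a=2 b=29/12 c=0 d=-5/12
  seg 1: a=4 b=7/6 c=-5/4 d=5/24
S(2) = 33/8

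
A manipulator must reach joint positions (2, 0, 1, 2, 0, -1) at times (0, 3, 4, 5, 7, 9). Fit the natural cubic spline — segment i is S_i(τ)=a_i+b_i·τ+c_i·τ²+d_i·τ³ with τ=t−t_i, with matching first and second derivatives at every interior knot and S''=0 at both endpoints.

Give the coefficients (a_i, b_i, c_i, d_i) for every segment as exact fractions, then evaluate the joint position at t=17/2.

Δ: Δ0=-2/3, Δ1=1, Δ2=1, Δ3=-1, Δ4=-1/2
row 1: diag=8, rhs=10; c'=1/8, d'=5/4
row 2: denom=4−1·1/8=31/8; d'=(0−1·5/4)/(31/8)=-10/31
row 3: denom=6−1·8/31=178/31; d'=(-12−1·-10/31)/(178/31)=-181/89
row 4: denom=8−2·31/89=650/89; d'=(3−2·-181/89)/(650/89)=629/650
back: M4=629/650
back: M3=-181/89−31/89·629/650=-1541/650
back: M2=-10/31−8/31·-1541/650=94/325
back: M1=5/4−1/8·94/325=789/650
M: M0=0, M1=789/650, M2=94/325, M3=-1541/650, M4=629/650, M5=0
seg 0: a=2, c=M0/2=0, d=(M1−M0)/(6·3)=263/3900, b=Δ0−h0·(2M0+M1)/6=-4967/3900
seg 1: a=0, c=M1/2=789/1300, d=(M2−M1)/(6·1)=-601/3900, b=Δ1−h1·(2M1+M2)/6=1067/1950
seg 2: a=1, c=M2/2=47/325, d=(M3−M2)/(6·1)=-133/300, b=Δ2−h2·(2M2+M3)/6=1013/780
seg 3: a=2, c=M3/2=-1541/1300, d=(M4−M3)/(6·2)=217/780, b=Δ3−h3·(2M3+M4)/6=503/1950
seg 4: a=0, c=M4/2=629/1300, d=(M5−M4)/(6·2)=-629/7800, b=Δ4−h4·(2M4+M5)/6=-2233/1950
t_q=17/2 → seg 4, τ=3/2; S=0+-2233/1950·τ+629/1300·τ²+-629/7800·τ³=-3749/4160

  seg 0: a=2 b=-4967/3900 c=0 d=263/3900
  seg 1: a=0 b=1067/1950 c=789/1300 d=-601/3900
  seg 2: a=1 b=1013/780 c=47/325 d=-133/300
  seg 3: a=2 b=503/1950 c=-1541/1300 d=217/780
  seg 4: a=0 b=-2233/1950 c=629/1300 d=-629/7800
S(17/2) = -3749/4160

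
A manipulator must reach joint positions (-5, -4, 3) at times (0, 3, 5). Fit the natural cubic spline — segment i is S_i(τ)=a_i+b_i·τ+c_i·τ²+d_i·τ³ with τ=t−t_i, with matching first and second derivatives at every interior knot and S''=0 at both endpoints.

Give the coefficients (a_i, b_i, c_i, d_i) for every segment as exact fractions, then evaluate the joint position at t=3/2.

  seg 0: a=-5 b=-37/60 c=0 d=19/180
  seg 1: a=-4 b=67/30 c=19/20 d=-19/120
S(3/2) = -891/160

Δ: Δ0=1/3, Δ1=7/2
row 1: diag=10, rhs=19; c'=1/5, d'=19/10
back: M1=19/10
M: M0=0, M1=19/10, M2=0
seg 0: a=-5, c=M0/2=0, d=(M1−M0)/(6·3)=19/180, b=Δ0−h0·(2M0+M1)/6=-37/60
seg 1: a=-4, c=M1/2=19/20, d=(M2−M1)/(6·2)=-19/120, b=Δ1−h1·(2M1+M2)/6=67/30
t_q=3/2 → seg 0, τ=3/2; S=-5+-37/60·τ+0·τ²+19/180·τ³=-891/160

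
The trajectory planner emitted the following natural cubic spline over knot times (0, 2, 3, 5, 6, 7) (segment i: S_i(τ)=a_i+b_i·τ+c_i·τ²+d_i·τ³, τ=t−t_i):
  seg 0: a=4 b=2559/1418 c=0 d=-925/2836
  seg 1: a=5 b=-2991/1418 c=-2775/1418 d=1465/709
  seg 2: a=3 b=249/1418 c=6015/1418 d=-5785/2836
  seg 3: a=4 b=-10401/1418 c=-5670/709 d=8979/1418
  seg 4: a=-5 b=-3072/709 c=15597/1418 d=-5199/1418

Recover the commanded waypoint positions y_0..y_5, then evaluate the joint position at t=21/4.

y_0=4 y_1=5 y_2=3 y_3=4 y_4=-5 y_5=-2
S(21/4) = 160211/90752

y_0 = S_0(0) = a_0 = 4
y_1 = S_1(0) = a_1 = 5
y_2 = S_2(0) = a_2 = 3
y_3 = S_3(0) = a_3 = 4
y_4 = S_4(0) = a_4 = -5
y_5 = S_4(1) = -2
t_q=21/4 is in segment 3 (τ=1/4); S_3(τ)=160211/90752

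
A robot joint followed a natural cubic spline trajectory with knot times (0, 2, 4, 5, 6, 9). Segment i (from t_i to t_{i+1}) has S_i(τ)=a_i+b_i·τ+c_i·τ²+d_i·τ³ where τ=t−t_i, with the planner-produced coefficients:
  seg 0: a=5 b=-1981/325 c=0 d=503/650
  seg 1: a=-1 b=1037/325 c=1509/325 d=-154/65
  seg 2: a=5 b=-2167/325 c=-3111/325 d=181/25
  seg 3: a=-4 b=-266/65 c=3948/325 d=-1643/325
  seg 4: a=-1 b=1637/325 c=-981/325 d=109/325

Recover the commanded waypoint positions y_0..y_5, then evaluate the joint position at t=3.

y_0 = S_0(0) = a_0 = 5
y_1 = S_1(0) = a_1 = -1
y_2 = S_2(0) = a_2 = 5
y_3 = S_3(0) = a_3 = -4
y_4 = S_4(0) = a_4 = -1
y_5 = S_4(3) = -4
t_q=3 is in segment 1 (τ=1); S_1(τ)=1451/325

y_0=5 y_1=-1 y_2=5 y_3=-4 y_4=-1 y_5=-4
S(3) = 1451/325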